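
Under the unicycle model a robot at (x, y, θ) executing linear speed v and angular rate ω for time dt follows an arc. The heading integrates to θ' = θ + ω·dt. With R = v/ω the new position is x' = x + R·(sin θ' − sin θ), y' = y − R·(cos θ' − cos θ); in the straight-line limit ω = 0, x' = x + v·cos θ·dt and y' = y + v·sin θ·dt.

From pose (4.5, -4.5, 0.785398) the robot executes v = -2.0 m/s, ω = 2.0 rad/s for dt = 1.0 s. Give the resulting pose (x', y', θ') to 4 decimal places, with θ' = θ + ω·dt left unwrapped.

θ' = 0.7854 + 2.0·1.0 = 2.7854
R = v/ω = -2.0/2.0 = -1.0000
x' = 4.5 + -1.0000·(sin 2.7854 − sin 0.7854) = 4.8584
y' = -4.5 − -1.0000·(cos 2.7854 − cos 0.7854) = -6.1443

(4.8584, -6.1443, 2.7854)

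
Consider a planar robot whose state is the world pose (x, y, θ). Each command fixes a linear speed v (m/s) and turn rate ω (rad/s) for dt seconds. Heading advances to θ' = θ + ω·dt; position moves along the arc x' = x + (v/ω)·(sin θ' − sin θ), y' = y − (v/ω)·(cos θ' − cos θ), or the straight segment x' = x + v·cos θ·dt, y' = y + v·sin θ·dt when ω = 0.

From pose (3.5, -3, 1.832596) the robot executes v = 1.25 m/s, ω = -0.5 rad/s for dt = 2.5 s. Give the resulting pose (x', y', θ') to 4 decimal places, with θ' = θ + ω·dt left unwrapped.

θ' = 1.8326 + -0.5·2.5 = 0.5826
R = v/ω = 1.25/-0.5 = -2.5000
x' = 3.5 + -2.5000·(sin 0.5826 − sin 1.8326) = 4.5393
y' = -3 − -2.5000·(cos 0.5826 − cos 1.8326) = -0.2654

(4.5393, -0.2654, 0.5826)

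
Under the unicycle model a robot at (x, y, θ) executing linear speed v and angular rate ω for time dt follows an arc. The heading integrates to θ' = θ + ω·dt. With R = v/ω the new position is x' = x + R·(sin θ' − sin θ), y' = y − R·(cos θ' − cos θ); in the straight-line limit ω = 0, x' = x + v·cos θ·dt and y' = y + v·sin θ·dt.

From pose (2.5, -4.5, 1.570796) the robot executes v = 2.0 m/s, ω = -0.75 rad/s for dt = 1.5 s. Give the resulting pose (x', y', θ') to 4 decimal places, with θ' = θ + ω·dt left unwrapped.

θ' = 1.5708 + -0.75·1.5 = 0.4458
R = v/ω = 2.0/-0.75 = -2.6667
x' = 2.5 + -2.6667·(sin 0.4458 − sin 1.5708) = 4.0169
y' = -4.5 − -2.6667·(cos 0.4458 − cos 1.5708) = -2.0940

(4.0169, -2.0940, 0.4458)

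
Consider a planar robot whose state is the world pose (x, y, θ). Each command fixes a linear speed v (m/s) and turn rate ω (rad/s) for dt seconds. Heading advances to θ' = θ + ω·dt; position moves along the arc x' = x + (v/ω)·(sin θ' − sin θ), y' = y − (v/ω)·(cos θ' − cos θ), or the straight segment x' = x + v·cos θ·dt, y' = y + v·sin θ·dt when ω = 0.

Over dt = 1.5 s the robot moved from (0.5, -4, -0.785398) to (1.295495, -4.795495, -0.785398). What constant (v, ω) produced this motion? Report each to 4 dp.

v = 0.7500, ω = 0.0000

Δθ = -0.785398 − -0.785398 = 0.000000
ω = Δθ/dt = 0.000000/1.5 = 0.0000
ω = 0 → v = (Δx·cos θ + Δy·sin θ)/dt = 0.7500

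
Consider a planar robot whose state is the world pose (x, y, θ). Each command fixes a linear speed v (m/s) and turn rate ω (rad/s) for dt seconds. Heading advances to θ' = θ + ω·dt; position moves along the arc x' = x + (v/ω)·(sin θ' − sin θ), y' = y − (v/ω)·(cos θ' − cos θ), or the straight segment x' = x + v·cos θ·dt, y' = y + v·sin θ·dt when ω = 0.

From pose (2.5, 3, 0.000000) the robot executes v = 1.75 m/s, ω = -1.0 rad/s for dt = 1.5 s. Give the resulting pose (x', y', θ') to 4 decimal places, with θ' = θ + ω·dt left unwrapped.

(4.2456, 1.3738, -1.5000)

θ' = 0.0000 + -1.0·1.5 = -1.5000
R = v/ω = 1.75/-1.0 = -1.7500
x' = 2.5 + -1.7500·(sin -1.5000 − sin 0.0000) = 4.2456
y' = 3 − -1.7500·(cos -1.5000 − cos 0.0000) = 1.3738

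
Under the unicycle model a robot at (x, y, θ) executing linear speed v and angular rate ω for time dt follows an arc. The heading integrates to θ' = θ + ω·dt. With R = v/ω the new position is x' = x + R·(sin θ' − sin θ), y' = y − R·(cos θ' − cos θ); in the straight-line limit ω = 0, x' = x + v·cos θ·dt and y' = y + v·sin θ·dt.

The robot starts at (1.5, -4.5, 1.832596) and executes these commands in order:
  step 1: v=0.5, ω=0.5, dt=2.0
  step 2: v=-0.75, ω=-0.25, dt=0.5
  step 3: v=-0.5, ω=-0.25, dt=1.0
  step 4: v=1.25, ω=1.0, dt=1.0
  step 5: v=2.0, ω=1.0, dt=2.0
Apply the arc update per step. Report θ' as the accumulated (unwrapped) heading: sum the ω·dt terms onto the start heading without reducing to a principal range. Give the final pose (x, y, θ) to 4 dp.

(-0.4165, -7.2446, 5.4576)

step 1: θ'=2.8326 (R=1.0000) → pose (0.8382, -3.8062, 2.8326)
step 2: θ'=2.7076 (R=3.0000) → pose (1.1874, -3.9422, 2.7076)
step 3: θ'=2.4576 (R=2.0000) → pose (1.6102, -4.2067, 2.4576)
step 4: θ'=3.4576 (R=1.2500) → pose (0.4318, -3.9874, 3.4576)
step 5: θ'=5.4576 (R=2.0000) → pose (-0.4165, -7.2446, 5.4576)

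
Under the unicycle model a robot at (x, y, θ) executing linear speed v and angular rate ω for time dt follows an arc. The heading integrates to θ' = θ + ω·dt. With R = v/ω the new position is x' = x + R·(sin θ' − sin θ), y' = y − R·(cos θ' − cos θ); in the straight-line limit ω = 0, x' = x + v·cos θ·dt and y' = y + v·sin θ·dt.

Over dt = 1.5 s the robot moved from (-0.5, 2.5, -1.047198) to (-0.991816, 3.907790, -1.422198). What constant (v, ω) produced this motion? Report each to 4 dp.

Δθ = -1.422198 − -1.047198 = -0.375000
ω = Δθ/dt = -0.375000/1.5 = -0.2500
R = −Δy/(cos θ' − cos θ) = 4.0000
v = R·ω = 4.0000·-0.2500 = -1.0000

v = -1.0000, ω = -0.2500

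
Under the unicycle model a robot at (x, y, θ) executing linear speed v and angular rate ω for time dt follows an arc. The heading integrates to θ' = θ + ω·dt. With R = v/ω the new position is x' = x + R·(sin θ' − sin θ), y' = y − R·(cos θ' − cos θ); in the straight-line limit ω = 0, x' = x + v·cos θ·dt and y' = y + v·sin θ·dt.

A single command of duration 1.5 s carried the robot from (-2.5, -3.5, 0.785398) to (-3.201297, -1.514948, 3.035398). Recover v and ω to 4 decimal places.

Δθ = 3.035398 − 0.785398 = 2.250000
ω = Δθ/dt = 2.250000/1.5 = 1.5000
R = −Δy/(cos θ' − cos θ) = 1.1667
v = R·ω = 1.1667·1.5000 = 1.7500

v = 1.7500, ω = 1.5000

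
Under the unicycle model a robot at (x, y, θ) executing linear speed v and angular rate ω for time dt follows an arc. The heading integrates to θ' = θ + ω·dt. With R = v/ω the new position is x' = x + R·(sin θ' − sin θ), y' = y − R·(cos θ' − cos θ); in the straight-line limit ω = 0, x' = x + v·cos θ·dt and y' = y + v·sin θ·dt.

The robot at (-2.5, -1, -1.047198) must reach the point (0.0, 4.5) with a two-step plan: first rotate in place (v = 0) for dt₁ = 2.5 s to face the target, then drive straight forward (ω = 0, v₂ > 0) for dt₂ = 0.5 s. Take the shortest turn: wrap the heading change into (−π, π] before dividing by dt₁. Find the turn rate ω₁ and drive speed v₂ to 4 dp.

ω₁ = 0.8765, v₂ = 12.0830

heading to target = atan2(4.5−-1, 0−-2.5) = 1.1442
Δθ = wrap(1.1442 − -1.0472) = 2.1914; ω₁ = Δθ/dt₁ = 0.8765
distance = √((0−-2.5)² + (4.5−-1)²) = 6.0415; v₂ = distance/dt₂ = 12.0830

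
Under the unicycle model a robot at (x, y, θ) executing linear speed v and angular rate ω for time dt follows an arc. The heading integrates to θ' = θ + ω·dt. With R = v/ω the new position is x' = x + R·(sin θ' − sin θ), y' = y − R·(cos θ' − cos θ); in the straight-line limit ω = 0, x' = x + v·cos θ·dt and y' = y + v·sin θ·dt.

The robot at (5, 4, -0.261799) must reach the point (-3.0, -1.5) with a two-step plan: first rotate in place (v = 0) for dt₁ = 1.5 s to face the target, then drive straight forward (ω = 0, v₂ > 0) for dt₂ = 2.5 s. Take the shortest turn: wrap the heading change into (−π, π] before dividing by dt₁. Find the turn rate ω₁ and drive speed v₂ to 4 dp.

heading to target = atan2(-1.5−4, -3−5) = -2.5393
Δθ = wrap(-2.5393 − -0.2618) = -2.2775; ω₁ = Δθ/dt₁ = -1.5183
distance = √((-3−5)² + (-1.5−4)²) = 9.7082; v₂ = distance/dt₂ = 3.8833

ω₁ = -1.5183, v₂ = 3.8833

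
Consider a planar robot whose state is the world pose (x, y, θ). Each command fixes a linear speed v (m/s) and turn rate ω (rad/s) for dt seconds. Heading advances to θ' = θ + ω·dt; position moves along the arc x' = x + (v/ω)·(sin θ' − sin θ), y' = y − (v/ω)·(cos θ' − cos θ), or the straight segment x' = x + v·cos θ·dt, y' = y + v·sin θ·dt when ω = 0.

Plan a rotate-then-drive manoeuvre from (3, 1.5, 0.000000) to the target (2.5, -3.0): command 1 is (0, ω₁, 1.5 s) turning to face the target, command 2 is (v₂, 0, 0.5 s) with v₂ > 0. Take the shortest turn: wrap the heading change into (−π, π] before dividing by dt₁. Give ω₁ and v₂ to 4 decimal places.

ω₁ = -1.1210, v₂ = 9.0554

heading to target = atan2(-3−1.5, 2.5−3) = -1.6815
Δθ = wrap(-1.6815 − 0.0000) = -1.6815; ω₁ = Δθ/dt₁ = -1.1210
distance = √((2.5−3)² + (-3−1.5)²) = 4.5277; v₂ = distance/dt₂ = 9.0554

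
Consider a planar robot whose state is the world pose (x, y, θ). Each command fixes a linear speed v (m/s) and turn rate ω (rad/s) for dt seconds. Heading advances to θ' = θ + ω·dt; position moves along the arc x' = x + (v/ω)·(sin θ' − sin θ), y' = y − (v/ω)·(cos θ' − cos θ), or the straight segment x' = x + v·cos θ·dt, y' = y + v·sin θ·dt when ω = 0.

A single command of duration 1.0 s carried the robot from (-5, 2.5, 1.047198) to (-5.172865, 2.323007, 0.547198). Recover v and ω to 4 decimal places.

Δθ = 0.547198 − 1.047198 = -0.500000
ω = Δθ/dt = -0.500000/1.0 = -0.5000
R = −Δy/(cos θ' − cos θ) = 0.5000
v = R·ω = 0.5000·-0.5000 = -0.2500

v = -0.2500, ω = -0.5000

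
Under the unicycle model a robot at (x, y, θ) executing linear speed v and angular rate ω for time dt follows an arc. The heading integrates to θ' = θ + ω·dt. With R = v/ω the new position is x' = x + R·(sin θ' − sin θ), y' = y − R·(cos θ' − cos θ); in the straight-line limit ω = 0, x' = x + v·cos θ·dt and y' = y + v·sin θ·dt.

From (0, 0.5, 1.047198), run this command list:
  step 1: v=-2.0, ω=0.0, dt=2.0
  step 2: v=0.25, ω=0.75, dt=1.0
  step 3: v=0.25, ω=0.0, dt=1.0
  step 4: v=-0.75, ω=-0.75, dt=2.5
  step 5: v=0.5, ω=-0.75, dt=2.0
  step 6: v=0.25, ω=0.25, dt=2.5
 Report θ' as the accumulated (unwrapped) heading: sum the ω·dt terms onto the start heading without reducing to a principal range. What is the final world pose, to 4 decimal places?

(-2.2724, -4.9562, -0.9528)

step 1: θ'=1.0472 (straight) → pose (-2.0000, -2.9641, 1.0472)
step 2: θ'=1.7972 (R=0.3333) → pose (-1.9638, -2.7226, 1.7972)
step 3: θ'=1.7972 (straight) → pose (-2.0200, -2.4790, 1.7972)
step 4: θ'=-0.0778 (R=1.0000) → pose (-3.0722, -3.7004, -0.0778)
step 5: θ'=-1.5778 (R=-0.6667) → pose (-2.4573, -4.3698, -1.5778)
step 6: θ'=-0.9528 (R=1.0000) → pose (-2.2724, -4.9562, -0.9528)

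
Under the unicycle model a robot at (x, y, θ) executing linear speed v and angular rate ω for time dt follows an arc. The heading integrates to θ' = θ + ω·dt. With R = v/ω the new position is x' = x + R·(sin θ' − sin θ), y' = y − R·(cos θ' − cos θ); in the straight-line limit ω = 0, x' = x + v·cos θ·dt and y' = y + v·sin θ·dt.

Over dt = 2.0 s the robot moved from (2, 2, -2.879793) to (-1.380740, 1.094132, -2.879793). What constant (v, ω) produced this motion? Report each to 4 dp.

v = 1.7500, ω = 0.0000

Δθ = -2.879793 − -2.879793 = 0.000000
ω = Δθ/dt = 0.000000/2.0 = 0.0000
ω = 0 → v = (Δx·cos θ + Δy·sin θ)/dt = 1.7500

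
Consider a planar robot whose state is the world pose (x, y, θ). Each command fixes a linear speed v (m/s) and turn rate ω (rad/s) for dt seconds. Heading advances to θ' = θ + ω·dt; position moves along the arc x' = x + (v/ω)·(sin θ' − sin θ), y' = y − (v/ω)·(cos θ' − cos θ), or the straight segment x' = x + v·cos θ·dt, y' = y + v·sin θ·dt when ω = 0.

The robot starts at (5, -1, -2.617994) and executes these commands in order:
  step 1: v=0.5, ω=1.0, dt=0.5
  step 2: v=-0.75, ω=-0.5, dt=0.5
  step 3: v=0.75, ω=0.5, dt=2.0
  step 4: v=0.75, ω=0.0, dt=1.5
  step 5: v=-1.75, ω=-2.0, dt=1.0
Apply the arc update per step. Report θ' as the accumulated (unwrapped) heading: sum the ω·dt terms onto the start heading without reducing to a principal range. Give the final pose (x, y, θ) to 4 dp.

(5.9148, -2.3285, -3.3680)

step 1: θ'=-2.1180 (R=0.5000) → pose (4.8230, -1.1729, -2.1180)
step 2: θ'=-2.3680 (R=1.5000) → pose (5.0559, -0.8802, -2.3680)
step 3: θ'=-1.3680 (R=1.5000) → pose (4.6347, -2.2554, -1.3680)
step 4: θ'=-1.3680 (straight) → pose (4.8613, -3.3574, -1.3680)
step 5: θ'=-3.3680 (R=0.8750) → pose (5.9148, -2.3285, -3.3680)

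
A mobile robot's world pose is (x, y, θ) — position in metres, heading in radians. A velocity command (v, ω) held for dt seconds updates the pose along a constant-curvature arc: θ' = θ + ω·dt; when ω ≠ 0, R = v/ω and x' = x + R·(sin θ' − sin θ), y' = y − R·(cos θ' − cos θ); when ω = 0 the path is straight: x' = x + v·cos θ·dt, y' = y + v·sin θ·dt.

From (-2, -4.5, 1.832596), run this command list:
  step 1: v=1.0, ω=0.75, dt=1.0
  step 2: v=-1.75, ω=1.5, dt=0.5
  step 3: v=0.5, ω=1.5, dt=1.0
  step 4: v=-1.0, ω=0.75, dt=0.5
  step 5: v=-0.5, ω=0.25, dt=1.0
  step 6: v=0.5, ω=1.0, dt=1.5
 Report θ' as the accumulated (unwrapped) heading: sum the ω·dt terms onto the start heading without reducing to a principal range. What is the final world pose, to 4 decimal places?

step 1: θ'=2.5826 (R=1.3333) → pose (-2.5808, -3.7147, 2.5826)
step 2: θ'=3.3326 (R=-1.1667) → pose (-1.7406, -3.8711, 3.3326)
step 3: θ'=4.8326 (R=0.3333) → pose (-2.0082, -4.2383, 4.8326)
step 4: θ'=5.2076 (R=-1.3333) → pose (-2.1588, -3.7646, 5.2076)
step 5: θ'=5.4576 (R=-2.0000) → pose (-2.4486, -3.3588, 5.4576)
step 6: θ'=6.9576 (R=0.5000) → pose (-1.7689, -3.4102, 6.9576)

(-1.7689, -3.4102, 6.9576)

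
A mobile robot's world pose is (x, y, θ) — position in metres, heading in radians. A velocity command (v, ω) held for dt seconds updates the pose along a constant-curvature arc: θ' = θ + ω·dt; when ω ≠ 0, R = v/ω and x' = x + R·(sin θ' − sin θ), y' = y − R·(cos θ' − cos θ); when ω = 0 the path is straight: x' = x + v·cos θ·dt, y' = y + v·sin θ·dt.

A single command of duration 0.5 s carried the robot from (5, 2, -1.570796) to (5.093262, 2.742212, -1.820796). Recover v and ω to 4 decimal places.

v = -1.5000, ω = -0.5000

Δθ = -1.820796 − -1.570796 = -0.250000
ω = Δθ/dt = -0.250000/0.5 = -0.5000
R = −Δy/(cos θ' − cos θ) = 3.0000
v = R·ω = 3.0000·-0.5000 = -1.5000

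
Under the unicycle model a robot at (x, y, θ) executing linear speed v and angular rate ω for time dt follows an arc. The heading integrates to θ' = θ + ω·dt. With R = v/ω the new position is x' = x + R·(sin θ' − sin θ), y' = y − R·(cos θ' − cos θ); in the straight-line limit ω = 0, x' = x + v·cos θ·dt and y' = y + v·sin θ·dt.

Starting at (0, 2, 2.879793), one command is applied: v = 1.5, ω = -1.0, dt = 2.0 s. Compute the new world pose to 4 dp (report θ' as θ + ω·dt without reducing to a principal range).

(-0.7677, 4.4049, 0.8798)

θ' = 2.8798 + -1.0·2.0 = 0.8798
R = v/ω = 1.5/-1.0 = -1.5000
x' = 0 + -1.5000·(sin 0.8798 − sin 2.8798) = -0.7677
y' = 2 − -1.5000·(cos 0.8798 − cos 2.8798) = 4.4049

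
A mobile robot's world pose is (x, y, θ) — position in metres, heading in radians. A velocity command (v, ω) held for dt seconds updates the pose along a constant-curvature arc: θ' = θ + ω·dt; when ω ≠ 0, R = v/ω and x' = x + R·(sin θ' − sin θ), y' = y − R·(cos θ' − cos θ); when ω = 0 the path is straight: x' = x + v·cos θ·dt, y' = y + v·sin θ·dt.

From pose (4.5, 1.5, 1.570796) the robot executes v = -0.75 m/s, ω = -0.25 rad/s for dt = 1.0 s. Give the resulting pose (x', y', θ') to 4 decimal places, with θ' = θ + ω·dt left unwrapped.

(4.4067, 0.7578, 1.3208)

θ' = 1.5708 + -0.25·1.0 = 1.3208
R = v/ω = -0.75/-0.25 = 3.0000
x' = 4.5 + 3.0000·(sin 1.3208 − sin 1.5708) = 4.4067
y' = 1.5 − 3.0000·(cos 1.3208 − cos 1.5708) = 0.7578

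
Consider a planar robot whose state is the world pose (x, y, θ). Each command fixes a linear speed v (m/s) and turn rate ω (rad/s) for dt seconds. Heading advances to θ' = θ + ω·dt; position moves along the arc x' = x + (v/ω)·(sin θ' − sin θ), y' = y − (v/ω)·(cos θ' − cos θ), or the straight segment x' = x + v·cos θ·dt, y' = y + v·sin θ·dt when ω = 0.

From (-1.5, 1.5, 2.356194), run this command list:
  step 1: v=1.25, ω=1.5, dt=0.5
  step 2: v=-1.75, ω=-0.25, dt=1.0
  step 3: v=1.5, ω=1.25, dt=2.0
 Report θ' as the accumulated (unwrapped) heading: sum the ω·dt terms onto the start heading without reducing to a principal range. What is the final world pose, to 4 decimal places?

step 1: θ'=3.1062 (R=0.8333) → pose (-2.0598, 1.7436, 3.1062)
step 2: θ'=2.8562 (R=7.0000) → pose (-0.3367, 1.4648, 2.8562)
step 3: θ'=5.3562 (R=1.2000) → pose (-1.6344, -0.4070, 5.3562)

(-1.6344, -0.4070, 5.3562)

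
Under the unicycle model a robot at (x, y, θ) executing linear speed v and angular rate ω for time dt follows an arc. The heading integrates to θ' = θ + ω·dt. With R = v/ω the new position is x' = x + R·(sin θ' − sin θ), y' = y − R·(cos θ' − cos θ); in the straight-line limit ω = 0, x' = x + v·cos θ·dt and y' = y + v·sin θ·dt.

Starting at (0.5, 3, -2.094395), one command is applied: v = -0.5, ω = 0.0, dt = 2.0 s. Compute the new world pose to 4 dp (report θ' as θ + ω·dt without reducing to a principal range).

θ' = -2.0944 + 0.0·2.0 = -2.0944
ω = 0 → straight: x' = 0.5 + -0.5·cos(-2.0944)·2.0 = 1.0000
y' = 3 + -0.5·sin(-2.0944)·2.0 = 3.8660

(1.0000, 3.8660, -2.0944)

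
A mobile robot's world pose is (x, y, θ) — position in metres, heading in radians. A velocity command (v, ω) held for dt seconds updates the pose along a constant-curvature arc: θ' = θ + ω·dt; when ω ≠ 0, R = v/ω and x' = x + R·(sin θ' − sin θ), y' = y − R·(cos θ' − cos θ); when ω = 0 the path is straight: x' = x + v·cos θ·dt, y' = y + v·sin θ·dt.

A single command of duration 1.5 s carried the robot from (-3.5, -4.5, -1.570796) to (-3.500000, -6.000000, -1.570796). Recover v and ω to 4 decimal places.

Δθ = -1.570796 − -1.570796 = 0.000000
ω = Δθ/dt = 0.000000/1.5 = 0.0000
ω = 0 → v = (Δx·cos θ + Δy·sin θ)/dt = 1.0000

v = 1.0000, ω = 0.0000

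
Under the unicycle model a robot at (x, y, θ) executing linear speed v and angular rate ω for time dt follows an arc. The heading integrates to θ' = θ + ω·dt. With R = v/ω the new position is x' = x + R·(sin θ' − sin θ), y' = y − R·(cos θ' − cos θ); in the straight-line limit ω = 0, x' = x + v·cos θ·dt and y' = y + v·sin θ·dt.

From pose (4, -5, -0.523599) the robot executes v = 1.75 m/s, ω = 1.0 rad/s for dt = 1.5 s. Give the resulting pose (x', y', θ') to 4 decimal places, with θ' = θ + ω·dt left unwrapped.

θ' = -0.5236 + 1.0·1.5 = 0.9764
R = v/ω = 1.75/1.0 = 1.7500
x' = 4 + 1.7500·(sin 0.9764 − sin -0.5236) = 6.3249
y' = -5 − 1.7500·(cos 0.9764 − cos -0.5236) = -4.4645

(6.3249, -4.4645, 0.9764)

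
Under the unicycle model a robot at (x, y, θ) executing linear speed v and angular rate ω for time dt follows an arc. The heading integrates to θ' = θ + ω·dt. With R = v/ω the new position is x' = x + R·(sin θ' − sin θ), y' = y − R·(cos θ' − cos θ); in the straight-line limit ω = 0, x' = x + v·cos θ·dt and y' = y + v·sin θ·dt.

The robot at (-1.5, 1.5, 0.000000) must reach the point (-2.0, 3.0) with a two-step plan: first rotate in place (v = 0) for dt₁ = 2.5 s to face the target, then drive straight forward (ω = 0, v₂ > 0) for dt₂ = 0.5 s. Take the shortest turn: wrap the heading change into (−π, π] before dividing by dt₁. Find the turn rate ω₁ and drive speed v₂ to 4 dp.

ω₁ = 0.7570, v₂ = 3.1623

heading to target = atan2(3−1.5, -2−-1.5) = 1.8925
Δθ = wrap(1.8925 − 0.0000) = 1.8925; ω₁ = Δθ/dt₁ = 0.7570
distance = √((-2−-1.5)² + (3−1.5)²) = 1.5811; v₂ = distance/dt₂ = 3.1623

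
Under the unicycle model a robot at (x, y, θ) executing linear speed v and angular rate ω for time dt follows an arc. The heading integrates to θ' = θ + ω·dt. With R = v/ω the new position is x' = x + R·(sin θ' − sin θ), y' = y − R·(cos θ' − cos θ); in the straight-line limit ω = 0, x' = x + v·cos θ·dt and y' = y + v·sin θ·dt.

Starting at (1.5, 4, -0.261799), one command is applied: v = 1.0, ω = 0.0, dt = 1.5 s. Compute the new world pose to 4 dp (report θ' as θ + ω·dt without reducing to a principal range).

(2.9489, 3.6118, -0.2618)

θ' = -0.2618 + 0.0·1.5 = -0.2618
ω = 0 → straight: x' = 1.5 + 1.0·cos(-0.2618)·1.5 = 2.9489
y' = 4 + 1.0·sin(-0.2618)·1.5 = 3.6118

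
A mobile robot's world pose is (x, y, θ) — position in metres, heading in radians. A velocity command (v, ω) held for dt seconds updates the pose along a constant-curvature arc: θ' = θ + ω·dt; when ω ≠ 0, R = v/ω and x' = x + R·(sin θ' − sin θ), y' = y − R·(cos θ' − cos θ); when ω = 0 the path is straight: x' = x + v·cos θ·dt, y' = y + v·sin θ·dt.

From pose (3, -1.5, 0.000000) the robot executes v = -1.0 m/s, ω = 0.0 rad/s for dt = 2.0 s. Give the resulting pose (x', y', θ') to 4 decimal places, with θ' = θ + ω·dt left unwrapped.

(1.0000, -1.5000, 0.0000)

θ' = 0.0000 + 0.0·2.0 = 0.0000
ω = 0 → straight: x' = 3 + -1.0·cos(0.0000)·2.0 = 1.0000
y' = -1.5 + -1.0·sin(0.0000)·2.0 = -1.5000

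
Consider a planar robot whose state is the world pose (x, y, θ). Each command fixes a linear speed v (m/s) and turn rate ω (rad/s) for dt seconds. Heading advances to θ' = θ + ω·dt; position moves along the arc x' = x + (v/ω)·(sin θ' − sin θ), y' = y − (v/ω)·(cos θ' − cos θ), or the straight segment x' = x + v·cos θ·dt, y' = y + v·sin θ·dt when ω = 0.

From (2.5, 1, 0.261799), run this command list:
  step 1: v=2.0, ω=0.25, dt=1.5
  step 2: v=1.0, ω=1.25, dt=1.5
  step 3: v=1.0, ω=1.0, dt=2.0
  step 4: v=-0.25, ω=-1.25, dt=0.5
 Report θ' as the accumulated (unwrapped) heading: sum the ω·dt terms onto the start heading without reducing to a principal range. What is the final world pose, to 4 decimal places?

(3.6734, 3.0833, 3.8868)

step 1: θ'=0.6368 (R=8.0000) → pose (5.1864, 2.2954, 0.6368)
step 2: θ'=2.5118 (R=0.8000) → pose (5.1819, 3.5851, 2.5118)
step 3: θ'=4.5118 (R=1.0000) → pose (3.6130, 2.9762, 4.5118)
step 4: θ'=3.8868 (R=0.2000) → pose (3.6734, 3.0833, 3.8868)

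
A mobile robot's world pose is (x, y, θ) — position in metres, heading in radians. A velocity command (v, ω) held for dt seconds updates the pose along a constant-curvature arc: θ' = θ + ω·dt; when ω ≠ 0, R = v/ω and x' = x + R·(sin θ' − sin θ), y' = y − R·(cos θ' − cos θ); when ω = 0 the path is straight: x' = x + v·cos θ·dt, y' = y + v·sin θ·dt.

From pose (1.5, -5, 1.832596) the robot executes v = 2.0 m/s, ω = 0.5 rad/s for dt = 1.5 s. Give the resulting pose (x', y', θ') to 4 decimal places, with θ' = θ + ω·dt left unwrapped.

(-0.2424, -2.6441, 2.5826)

θ' = 1.8326 + 0.5·1.5 = 2.5826
R = v/ω = 2.0/0.5 = 4.0000
x' = 1.5 + 4.0000·(sin 2.5826 − sin 1.8326) = -0.2424
y' = -5 − 4.0000·(cos 2.5826 − cos 1.8326) = -2.6441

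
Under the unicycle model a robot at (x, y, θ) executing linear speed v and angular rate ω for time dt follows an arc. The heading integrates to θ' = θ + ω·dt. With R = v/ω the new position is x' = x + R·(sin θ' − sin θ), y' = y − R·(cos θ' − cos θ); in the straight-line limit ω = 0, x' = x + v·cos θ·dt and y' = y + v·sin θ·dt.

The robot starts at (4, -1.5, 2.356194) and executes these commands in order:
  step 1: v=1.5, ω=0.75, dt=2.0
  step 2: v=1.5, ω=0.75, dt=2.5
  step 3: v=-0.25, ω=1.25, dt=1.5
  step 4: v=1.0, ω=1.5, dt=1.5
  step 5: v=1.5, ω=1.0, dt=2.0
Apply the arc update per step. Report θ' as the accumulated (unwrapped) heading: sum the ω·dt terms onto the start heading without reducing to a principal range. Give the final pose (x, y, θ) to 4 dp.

(-0.0375, -6.4693, 11.8562)

step 1: θ'=3.8562 (R=2.0000) → pose (1.2752, -1.4035, 3.8562)
step 2: θ'=5.7312 (R=2.0000) → pose (1.5370, -4.6172, 5.7312)
step 3: θ'=7.6062 (R=-0.2000) → pose (1.2382, -4.7384, 7.6062)
step 4: θ'=9.8562 (R=0.6667) → pose (0.3132, -3.9693, 9.8562)
step 5: θ'=11.8562 (R=1.5000) → pose (-0.0375, -6.4693, 11.8562)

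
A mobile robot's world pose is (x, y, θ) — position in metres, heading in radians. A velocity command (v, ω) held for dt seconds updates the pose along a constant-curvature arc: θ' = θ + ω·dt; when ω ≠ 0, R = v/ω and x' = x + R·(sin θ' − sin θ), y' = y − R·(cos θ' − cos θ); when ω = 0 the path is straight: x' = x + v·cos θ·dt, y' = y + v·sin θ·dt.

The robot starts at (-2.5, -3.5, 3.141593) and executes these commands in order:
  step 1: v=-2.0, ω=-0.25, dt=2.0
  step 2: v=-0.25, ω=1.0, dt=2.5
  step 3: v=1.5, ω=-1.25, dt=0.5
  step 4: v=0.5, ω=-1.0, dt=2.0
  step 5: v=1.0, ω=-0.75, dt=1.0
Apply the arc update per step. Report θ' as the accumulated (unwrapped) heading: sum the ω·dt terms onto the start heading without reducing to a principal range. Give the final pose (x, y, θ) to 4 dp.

step 1: θ'=2.6416 (R=8.0000) → pose (1.3354, -4.4793, 2.6416)
step 2: θ'=5.1416 (R=-0.2500) → pose (1.6826, -4.1559, 5.1416)
step 3: θ'=4.5166 (R=-1.2000) → pose (1.7685, -4.8887, 4.5166)
step 4: θ'=2.5166 (R=-0.5000) → pose (0.9855, -5.1969, 2.5166)
step 5: θ'=1.7666 (R=-1.3333) → pose (0.4578, -4.3751, 1.7666)

(0.4578, -4.3751, 1.7666)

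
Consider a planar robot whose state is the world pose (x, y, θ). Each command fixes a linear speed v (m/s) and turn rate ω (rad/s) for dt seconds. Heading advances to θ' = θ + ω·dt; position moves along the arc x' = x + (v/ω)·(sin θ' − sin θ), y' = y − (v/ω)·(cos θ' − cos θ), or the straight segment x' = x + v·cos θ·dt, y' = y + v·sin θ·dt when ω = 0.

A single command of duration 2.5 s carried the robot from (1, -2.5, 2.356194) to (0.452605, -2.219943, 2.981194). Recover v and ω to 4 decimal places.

Δθ = 2.981194 − 2.356194 = 0.625000
ω = Δθ/dt = 0.625000/2.5 = 0.2500
R = Δx/(sin θ' − sin θ) = 1.0000
v = R·ω = 1.0000·0.2500 = 0.2500

v = 0.2500, ω = 0.2500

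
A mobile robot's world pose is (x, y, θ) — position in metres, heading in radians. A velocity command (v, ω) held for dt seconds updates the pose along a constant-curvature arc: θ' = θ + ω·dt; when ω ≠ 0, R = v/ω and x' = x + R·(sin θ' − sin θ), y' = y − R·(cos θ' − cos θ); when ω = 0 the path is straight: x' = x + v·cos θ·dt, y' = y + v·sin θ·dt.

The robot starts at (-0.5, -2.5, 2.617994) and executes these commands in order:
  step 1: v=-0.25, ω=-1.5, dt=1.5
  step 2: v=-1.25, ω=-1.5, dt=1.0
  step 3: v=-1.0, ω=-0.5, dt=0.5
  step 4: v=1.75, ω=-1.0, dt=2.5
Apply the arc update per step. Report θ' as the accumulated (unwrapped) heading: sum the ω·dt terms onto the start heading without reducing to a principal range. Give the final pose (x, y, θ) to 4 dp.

(-4.6309, -3.5222, -3.8820)

step 1: θ'=0.3680 (R=0.1667) → pose (-0.5234, -2.7998, 0.3680)
step 2: θ'=-1.1320 (R=0.8333) → pose (-1.5776, -2.3763, -1.1320)
step 3: θ'=-1.3820 (R=2.0000) → pose (-1.7315, -1.9020, -1.3820)
step 4: θ'=-3.8820 (R=-1.7500) → pose (-4.6309, -3.5222, -3.8820)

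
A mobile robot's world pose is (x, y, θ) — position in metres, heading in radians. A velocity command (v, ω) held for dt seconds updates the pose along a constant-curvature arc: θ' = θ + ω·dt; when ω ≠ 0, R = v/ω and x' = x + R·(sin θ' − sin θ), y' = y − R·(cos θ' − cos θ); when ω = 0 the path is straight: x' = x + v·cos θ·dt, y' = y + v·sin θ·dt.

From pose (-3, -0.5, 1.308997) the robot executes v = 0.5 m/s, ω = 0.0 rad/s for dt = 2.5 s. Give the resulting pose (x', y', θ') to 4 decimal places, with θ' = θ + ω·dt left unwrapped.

θ' = 1.3090 + 0.0·2.5 = 1.3090
ω = 0 → straight: x' = -3 + 0.5·cos(1.3090)·2.5 = -2.6765
y' = -0.5 + 0.5·sin(1.3090)·2.5 = 0.7074

(-2.6765, 0.7074, 1.3090)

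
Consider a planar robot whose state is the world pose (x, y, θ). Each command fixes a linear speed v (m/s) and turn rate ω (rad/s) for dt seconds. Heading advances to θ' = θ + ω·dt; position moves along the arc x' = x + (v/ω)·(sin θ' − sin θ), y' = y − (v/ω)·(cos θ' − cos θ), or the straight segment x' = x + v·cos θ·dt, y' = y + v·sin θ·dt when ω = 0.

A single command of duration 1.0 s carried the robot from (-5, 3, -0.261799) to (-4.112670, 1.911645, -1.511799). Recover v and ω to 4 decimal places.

v = 1.5000, ω = -1.2500

Δθ = -1.511799 − -0.261799 = -1.250000
ω = Δθ/dt = -1.250000/1.0 = -1.2500
R = −Δy/(cos θ' − cos θ) = -1.2000
v = R·ω = -1.2000·-1.2500 = 1.5000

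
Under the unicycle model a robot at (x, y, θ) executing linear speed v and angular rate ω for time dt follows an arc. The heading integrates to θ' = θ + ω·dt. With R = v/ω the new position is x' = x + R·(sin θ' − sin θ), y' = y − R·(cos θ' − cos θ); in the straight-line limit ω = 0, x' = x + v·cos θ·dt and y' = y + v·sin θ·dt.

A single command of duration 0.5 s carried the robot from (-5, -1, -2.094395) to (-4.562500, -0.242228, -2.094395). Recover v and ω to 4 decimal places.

Δθ = -2.094395 − -2.094395 = 0.000000
ω = Δθ/dt = 0.000000/0.5 = 0.0000
ω = 0 → v = (Δx·cos θ + Δy·sin θ)/dt = -1.7500

v = -1.7500, ω = 0.0000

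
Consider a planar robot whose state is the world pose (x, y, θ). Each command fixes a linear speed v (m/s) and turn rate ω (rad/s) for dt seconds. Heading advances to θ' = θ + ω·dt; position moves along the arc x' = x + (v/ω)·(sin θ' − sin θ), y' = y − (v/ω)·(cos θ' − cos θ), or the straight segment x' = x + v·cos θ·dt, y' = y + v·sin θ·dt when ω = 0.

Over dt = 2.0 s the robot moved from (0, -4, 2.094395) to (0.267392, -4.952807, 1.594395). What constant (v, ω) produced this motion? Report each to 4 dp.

Δθ = 1.594395 − 2.094395 = -0.500000
ω = Δθ/dt = -0.500000/2.0 = -0.2500
R = −Δy/(cos θ' − cos θ) = 2.0000
v = R·ω = 2.0000·-0.2500 = -0.5000

v = -0.5000, ω = -0.2500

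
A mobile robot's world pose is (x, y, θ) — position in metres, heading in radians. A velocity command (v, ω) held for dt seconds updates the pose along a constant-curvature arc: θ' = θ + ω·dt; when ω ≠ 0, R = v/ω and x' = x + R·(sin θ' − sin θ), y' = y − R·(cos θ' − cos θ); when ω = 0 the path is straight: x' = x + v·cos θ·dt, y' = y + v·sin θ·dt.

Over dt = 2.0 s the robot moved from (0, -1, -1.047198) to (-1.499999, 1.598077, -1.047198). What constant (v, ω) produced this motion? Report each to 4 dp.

v = -1.5000, ω = 0.0000

Δθ = -1.047198 − -1.047198 = 0.000000
ω = Δθ/dt = 0.000000/2.0 = 0.0000
ω = 0 → v = (Δx·cos θ + Δy·sin θ)/dt = -1.5000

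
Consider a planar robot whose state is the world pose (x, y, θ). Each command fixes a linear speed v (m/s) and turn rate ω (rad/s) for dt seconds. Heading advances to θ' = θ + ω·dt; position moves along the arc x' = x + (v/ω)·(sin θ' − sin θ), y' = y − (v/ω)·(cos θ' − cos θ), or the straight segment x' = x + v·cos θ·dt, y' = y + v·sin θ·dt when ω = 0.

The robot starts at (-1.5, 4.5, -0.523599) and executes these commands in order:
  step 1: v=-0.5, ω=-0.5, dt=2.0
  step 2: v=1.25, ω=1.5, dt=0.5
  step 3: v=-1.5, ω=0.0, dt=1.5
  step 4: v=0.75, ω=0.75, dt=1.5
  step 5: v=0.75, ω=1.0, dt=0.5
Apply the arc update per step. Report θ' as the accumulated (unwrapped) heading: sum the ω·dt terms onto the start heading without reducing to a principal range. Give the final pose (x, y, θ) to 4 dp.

(-2.0095, 6.3206, 0.8514)

step 1: θ'=-1.5236 (R=1.0000) → pose (-1.9989, 5.3188, -1.5236)
step 2: θ'=-0.7736 (R=0.8333) → pose (-1.7487, 4.7620, -0.7736)
step 3: θ'=-0.7736 (straight) → pose (-3.3584, 6.3341, -0.7736)
step 4: θ'=0.3514 (R=1.0000) → pose (-2.3155, 6.1106, 0.3514)
step 5: θ'=0.8514 (R=0.7500) → pose (-2.0095, 6.3206, 0.8514)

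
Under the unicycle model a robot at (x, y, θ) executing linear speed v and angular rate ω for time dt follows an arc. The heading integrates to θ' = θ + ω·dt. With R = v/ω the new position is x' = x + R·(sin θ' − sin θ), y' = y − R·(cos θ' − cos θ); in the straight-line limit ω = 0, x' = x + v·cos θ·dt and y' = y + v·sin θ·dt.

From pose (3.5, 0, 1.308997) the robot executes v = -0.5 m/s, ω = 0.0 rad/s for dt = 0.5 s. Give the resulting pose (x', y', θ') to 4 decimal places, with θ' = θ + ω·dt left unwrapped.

(3.4353, -0.2415, 1.3090)

θ' = 1.3090 + 0.0·0.5 = 1.3090
ω = 0 → straight: x' = 3.5 + -0.5·cos(1.3090)·0.5 = 3.4353
y' = 0 + -0.5·sin(1.3090)·0.5 = -0.2415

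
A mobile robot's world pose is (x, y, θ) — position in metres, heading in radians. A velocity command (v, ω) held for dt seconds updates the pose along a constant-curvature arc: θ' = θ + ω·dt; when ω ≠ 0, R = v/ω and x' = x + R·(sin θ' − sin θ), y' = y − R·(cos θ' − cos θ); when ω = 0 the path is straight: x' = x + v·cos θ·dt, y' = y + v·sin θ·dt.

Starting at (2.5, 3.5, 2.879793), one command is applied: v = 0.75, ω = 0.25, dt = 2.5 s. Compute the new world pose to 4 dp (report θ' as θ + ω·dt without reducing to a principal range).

θ' = 2.8798 + 0.25·2.5 = 3.5048
R = v/ω = 0.75/0.25 = 3.0000
x' = 2.5 + 3.0000·(sin 3.5048 − sin 2.8798) = 0.6577
y' = 3.5 − 3.0000·(cos 3.5048 − cos 2.8798) = 3.4065

(0.6577, 3.4065, 3.5048)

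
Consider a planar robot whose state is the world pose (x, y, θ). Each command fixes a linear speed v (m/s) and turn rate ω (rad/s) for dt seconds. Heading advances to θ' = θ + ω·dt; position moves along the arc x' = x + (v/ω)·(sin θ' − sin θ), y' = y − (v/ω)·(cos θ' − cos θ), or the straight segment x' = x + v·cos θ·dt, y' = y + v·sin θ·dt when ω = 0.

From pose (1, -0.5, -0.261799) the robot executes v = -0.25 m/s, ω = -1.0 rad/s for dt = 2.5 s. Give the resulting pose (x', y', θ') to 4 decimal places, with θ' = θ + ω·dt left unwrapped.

(0.9720, -0.0263, -2.7618)

θ' = -0.2618 + -1.0·2.5 = -2.7618
R = v/ω = -0.25/-1.0 = 0.2500
x' = 1 + 0.2500·(sin -2.7618 − sin -0.2618) = 0.9720
y' = -0.5 − 0.2500·(cos -2.7618 − cos -0.2618) = -0.0263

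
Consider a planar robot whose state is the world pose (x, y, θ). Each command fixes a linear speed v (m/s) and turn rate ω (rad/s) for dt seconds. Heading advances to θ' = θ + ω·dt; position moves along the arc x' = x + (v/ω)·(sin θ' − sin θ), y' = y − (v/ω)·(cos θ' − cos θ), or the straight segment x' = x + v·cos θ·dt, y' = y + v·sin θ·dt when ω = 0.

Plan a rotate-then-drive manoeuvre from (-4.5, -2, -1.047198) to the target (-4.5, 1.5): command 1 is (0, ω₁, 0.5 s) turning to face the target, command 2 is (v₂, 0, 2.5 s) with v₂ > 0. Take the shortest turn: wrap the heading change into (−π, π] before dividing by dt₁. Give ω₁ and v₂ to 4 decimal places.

ω₁ = 5.2360, v₂ = 1.4000

heading to target = atan2(1.5−-2, -4.5−-4.5) = 1.5708
Δθ = wrap(1.5708 − -1.0472) = 2.6180; ω₁ = Δθ/dt₁ = 5.2360
distance = √((-4.5−-4.5)² + (1.5−-2)²) = 3.5000; v₂ = distance/dt₂ = 1.4000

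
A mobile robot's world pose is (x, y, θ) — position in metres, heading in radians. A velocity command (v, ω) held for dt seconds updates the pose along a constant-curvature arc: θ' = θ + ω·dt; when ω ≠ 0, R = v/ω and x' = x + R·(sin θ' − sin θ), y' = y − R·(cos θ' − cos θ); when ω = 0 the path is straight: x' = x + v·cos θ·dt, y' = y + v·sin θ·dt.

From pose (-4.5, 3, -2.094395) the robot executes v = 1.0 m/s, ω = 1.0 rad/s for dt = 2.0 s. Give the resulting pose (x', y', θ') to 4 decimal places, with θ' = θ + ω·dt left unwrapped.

(-3.7282, 1.5045, -0.0944)

θ' = -2.0944 + 1.0·2.0 = -0.0944
R = v/ω = 1.0/1.0 = 1.0000
x' = -4.5 + 1.0000·(sin -0.0944 − sin -2.0944) = -3.7282
y' = 3 − 1.0000·(cos -0.0944 − cos -2.0944) = 1.5045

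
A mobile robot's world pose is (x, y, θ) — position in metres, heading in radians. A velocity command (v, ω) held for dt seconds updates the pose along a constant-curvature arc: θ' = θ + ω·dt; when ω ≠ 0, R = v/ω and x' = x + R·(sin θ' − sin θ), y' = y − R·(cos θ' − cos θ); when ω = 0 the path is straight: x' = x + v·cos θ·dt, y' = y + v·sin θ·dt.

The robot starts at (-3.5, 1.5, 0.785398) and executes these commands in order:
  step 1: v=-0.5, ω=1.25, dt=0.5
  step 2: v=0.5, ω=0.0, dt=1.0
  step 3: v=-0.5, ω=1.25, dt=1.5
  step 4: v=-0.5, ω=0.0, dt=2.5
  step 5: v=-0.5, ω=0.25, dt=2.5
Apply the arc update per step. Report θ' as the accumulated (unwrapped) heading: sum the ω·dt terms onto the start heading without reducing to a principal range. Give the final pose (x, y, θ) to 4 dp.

step 1: θ'=1.4104 (R=-0.4000) → pose (-3.6120, 1.2810, 1.4104)
step 2: θ'=1.4104 (straight) → pose (-3.5322, 1.7746, 1.4104)
step 3: θ'=3.2854 (R=-0.4000) → pose (-3.0800, 1.3149, 3.2854)
step 4: θ'=3.2854 (straight) → pose (-1.8429, 1.4940, 3.2854)
step 5: θ'=3.9104 (R=-2.0000) → pose (-0.7389, 2.0359, 3.9104)

(-0.7389, 2.0359, 3.9104)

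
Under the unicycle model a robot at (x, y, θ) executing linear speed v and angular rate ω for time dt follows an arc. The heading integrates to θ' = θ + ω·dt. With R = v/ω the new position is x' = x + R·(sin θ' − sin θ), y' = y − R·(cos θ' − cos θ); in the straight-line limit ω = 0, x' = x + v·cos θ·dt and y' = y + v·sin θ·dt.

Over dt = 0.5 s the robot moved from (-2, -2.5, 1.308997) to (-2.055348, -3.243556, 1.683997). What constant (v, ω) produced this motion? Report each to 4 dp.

Δθ = 1.683997 − 1.308997 = 0.375000
ω = Δθ/dt = 0.375000/0.5 = 0.7500
R = −Δy/(cos θ' − cos θ) = -2.0000
v = R·ω = -2.0000·0.7500 = -1.5000

v = -1.5000, ω = 0.7500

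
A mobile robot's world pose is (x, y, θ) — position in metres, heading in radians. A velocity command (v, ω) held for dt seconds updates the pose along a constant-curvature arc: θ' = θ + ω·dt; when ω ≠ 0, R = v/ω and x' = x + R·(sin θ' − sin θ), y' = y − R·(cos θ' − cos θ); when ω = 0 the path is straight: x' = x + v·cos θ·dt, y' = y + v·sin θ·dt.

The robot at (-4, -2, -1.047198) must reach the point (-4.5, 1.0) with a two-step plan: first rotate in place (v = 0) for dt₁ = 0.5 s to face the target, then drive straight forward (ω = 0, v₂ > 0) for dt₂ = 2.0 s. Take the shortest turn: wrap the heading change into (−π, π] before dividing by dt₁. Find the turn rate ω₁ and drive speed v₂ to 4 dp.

heading to target = atan2(1−-2, -4.5−-4) = 1.7359
Δθ = wrap(1.7359 − -1.0472) = 2.7831; ω₁ = Δθ/dt₁ = 5.5663
distance = √((-4.5−-4)² + (1−-2)²) = 3.0414; v₂ = distance/dt₂ = 1.5207

ω₁ = 5.5663, v₂ = 1.5207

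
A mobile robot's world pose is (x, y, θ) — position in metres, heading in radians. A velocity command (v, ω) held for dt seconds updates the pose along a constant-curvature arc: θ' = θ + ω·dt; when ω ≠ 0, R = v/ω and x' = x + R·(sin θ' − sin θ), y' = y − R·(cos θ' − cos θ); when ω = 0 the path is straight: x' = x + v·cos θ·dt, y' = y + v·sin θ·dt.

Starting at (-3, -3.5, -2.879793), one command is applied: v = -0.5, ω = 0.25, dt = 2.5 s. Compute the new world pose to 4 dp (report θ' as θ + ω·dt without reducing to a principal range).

(-1.9675, -2.8319, -2.2548)

θ' = -2.8798 + 0.25·2.5 = -2.2548
R = v/ω = -0.5/0.25 = -2.0000
x' = -3 + -2.0000·(sin -2.2548 − sin -2.8798) = -1.9675
y' = -3.5 − -2.0000·(cos -2.2548 − cos -2.8798) = -2.8319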